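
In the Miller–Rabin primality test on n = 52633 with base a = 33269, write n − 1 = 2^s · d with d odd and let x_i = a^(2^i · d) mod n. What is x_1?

1751

n − 1 = 52632 = 2^3 · 6579, so s = 3 and d = 6579.
x_0 = 33269^6579 mod 52633 = 47277.
x_1 = 47277^2 mod 52633 = 1751.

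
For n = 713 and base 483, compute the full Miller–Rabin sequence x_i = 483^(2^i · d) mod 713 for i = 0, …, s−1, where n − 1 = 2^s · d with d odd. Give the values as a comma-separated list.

n − 1 = 712 = 2^3 · 89, so s = 3 and d = 89.
x_0 = 483^89 mod 713 = 391.
x_1 = 391^2 mod 713 = 299.
x_2 = 299^2 mod 713 = 276.

391, 299, 276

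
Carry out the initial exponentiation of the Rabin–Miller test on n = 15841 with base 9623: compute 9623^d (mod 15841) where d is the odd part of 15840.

n − 1 = 15840 = 2^5 · 495, so s = 5 and d = 495.
Repeated squaring mod 15841: 9623^1 ≡ 9623, 9623^2 ≡ 11484, 9623^4 ≡ 5931, 9623^8 ≡ 9741, 9623^16 ≡ 15332, 9623^32 ≡ 5625, 9623^64 ≡ 6148, 9623^128 ≡ 1278, 9623^256 ≡ 1661.
495 = 256 + 128 + 64 + 32 + 8 + 4 + 2 + 1, so 9623^495 ≡ 1661·1278·6148·5625·9741·5931·11484·9623 ≡ 6726 (mod 15841).

6726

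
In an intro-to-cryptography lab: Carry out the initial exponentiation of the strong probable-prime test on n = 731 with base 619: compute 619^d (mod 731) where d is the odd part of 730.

n − 1 = 730 = 2^1 · 365, so s = 1 and d = 365.
619^365 mod 731 = 397.

397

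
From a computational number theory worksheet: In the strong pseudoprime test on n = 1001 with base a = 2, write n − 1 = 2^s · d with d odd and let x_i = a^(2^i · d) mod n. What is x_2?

n − 1 = 1000 = 2^3 · 125, so s = 3 and d = 125.
Repeated squaring mod 1001: 2^1 ≡ 2, 2^2 ≡ 4, 2^4 ≡ 16, 2^8 ≡ 256, 2^16 ≡ 471, 2^32 ≡ 620, 2^64 ≡ 16.
125 = 64 + 32 + 16 + 8 + 4 + 1, so 2^125 ≡ 16·620·471·256·16·2 ≡ 32 (mod 1001).
x_0 = 32.
x_1 = 32^2 mod 1001 = 23.
x_2 = 23^2 mod 1001 = 529.

529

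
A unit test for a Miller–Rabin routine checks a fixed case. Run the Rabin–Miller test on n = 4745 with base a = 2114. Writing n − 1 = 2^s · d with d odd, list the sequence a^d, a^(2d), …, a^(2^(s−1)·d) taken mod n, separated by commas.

4064, 3496, 3641

n − 1 = 4744 = 2^3 · 593, so s = 3 and d = 593.
x_0 = 2114^593 mod 4745 = 4064.
x_1 = 4064^2 mod 4745 = 3496.
x_2 = 3496^2 mod 4745 = 3641.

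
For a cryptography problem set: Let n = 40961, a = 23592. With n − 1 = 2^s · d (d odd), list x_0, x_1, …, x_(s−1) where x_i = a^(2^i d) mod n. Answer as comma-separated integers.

14463, 31503, 35901, 2975, 3049, 39215, 17402, 4931, 24888, 302, 9282, 14541, 40960

n − 1 = 40960 = 2^13 · 5, so s = 13 and d = 5.
x_0 = 23592^5 mod 40961 = 14463.
x_1 = 14463^2 mod 40961 = 31503.
x_2 = 31503^2 mod 40961 = 35901.
x_3 = 35901^2 mod 40961 = 2975.
x_4 = 2975^2 mod 40961 = 3049.
x_5 = 3049^2 mod 40961 = 39215.
x_6 = 39215^2 mod 40961 = 17402.
x_7 = 17402^2 mod 40961 = 4931.
x_8 = 4931^2 mod 40961 = 24888.
x_9 = 24888^2 mod 40961 = 302.
x_10 = 302^2 mod 40961 = 9282.
x_11 = 9282^2 mod 40961 = 14541.
x_12 = 14541^2 mod 40961 = 40960.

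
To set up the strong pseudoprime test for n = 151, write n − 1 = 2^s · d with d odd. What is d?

Halving: 150 → 75; 75 is odd.
So 150 = 2^1 · 75.

75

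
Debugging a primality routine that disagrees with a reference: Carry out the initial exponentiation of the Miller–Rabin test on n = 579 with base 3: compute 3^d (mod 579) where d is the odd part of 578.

n − 1 = 578 = 2^1 · 289, so s = 1 and d = 289.
Repeated squaring mod 579: 3^1 ≡ 3, 3^2 ≡ 9, 3^4 ≡ 81, 3^8 ≡ 192, 3^16 ≡ 387, 3^32 ≡ 387, 3^64 ≡ 387, 3^128 ≡ 387, 3^256 ≡ 387.
289 = 256 + 32 + 1, so 3^289 ≡ 387·387·3 ≡ 3 (mod 579).

3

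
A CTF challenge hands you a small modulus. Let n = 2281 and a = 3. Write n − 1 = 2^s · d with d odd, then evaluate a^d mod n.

1571

n − 1 = 2280 = 2^3 · 285, so s = 3 and d = 285.
3^285 mod 2281 = 1571.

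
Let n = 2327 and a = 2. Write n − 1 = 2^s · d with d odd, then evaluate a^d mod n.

1905

n − 1 = 2326 = 2^1 · 1163, so s = 1 and d = 1163.
Repeated squaring mod 2327: 2^1 ≡ 2, 2^2 ≡ 4, 2^4 ≡ 16, 2^8 ≡ 256, 2^16 ≡ 380, 2^32 ≡ 126, 2^64 ≡ 1914, 2^128 ≡ 698, 2^256 ≡ 861, 2^512 ≡ 1335, 2^1024 ≡ 2070.
1163 = 1024 + 128 + 8 + 2 + 1, so 2^1163 ≡ 2070·698·256·4·2 ≡ 1905 (mod 2327).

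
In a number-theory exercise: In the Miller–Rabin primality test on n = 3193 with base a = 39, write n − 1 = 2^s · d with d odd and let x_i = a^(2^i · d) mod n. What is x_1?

2744

n − 1 = 3192 = 2^3 · 399, so s = 3 and d = 399.
x_0 = 39^399 mod 3193 = 1120.
x_1 = 1120^2 mod 3193 = 2744.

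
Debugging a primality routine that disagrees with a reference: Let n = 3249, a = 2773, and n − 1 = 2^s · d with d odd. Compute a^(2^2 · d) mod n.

514

n − 1 = 3248 = 2^4 · 203, so s = 4 and d = 203.
x_0 = 2773^203 mod 3249 = 1405.
x_1 = 1405^2 mod 3249 = 1882.
x_2 = 1882^2 mod 3249 = 514.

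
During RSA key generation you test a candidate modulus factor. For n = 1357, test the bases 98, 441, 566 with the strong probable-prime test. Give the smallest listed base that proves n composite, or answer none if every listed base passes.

n − 1 = 1356 = 2^2 · 339, so s = 2 and d = 339.
Base 98: x_0 = 98^339 mod 1357 = 200. x_0 is neither 1 nor 1356, so continue squaring. x_1 = 200^2 mod 1357 = 647. Reached i = s−1 = 1 without hitting −1: 98 is a Miller–Rabin witness and 1357 is composite.
Base 441: x_0 = 441^339 mod 1357 = 956. x_0 is neither 1 nor 1356, so continue squaring. x_1 = 956^2 mod 1357 = 675. Reached i = s−1 = 1 without hitting −1: 441 is a Miller–Rabin witness and 1357 is composite.
Base 566: x_0 = 566^339 mod 1357 = 872. x_0 is neither 1 nor 1356, so continue squaring. x_1 = 872^2 mod 1357 = 464. Reached i = s−1 = 1 without hitting −1: 566 is a Miller–Rabin witness and 1357 is composite.
The smallest witness among the given bases is 98.

98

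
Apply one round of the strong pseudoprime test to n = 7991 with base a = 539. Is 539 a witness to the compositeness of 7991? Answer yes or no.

yes

n − 1 = 7990 = 2^1 · 3995, so s = 1 and d = 3995.
x_0 = 539^3995 mod 7991 = 1241.
x_0 ∉ {1, 7990} and s = 1, so 539 is a Miller–Rabin witness and 7991 is composite.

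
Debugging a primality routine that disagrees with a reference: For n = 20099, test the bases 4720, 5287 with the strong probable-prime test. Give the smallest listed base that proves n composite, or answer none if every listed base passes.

n − 1 = 20098 = 2^1 · 10049, so s = 1 and d = 10049.
Base 4720: x_0 = 4720^10049 mod 20099 = 12236. x_0 ∉ {1, 20098} and s = 1, so 4720 is a Miller–Rabin witness and 20099 is composite.
Base 5287: x_0 = 5287^10049 mod 20099 = 3206. x_0 ∉ {1, 20098} and s = 1, so 5287 is a Miller–Rabin witness and 20099 is composite.
The smallest witness among the given bases is 4720.

4720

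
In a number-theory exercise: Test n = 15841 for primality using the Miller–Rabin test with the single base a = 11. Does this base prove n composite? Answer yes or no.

n − 1 = 15840 = 2^5 · 495, so s = 5 and d = 495.
Repeated squaring mod 15841: 11^1 ≡ 11, 11^2 ≡ 121, 11^4 ≡ 14641, 11^8 ≡ 14310, 11^16 ≡ 15334, 11^32 ≡ 3593, 11^64 ≡ 15075, 11^128 ≡ 639, 11^256 ≡ 12296.
495 = 256 + 128 + 64 + 32 + 8 + 4 + 2 + 1, so 11^495 ≡ 12296·639·15075·3593·14310·14641·121·11 ≡ 8989 (mod 15841).
x_0 = 11^495 mod 15841 = 8989.
x_0 is neither 1 nor 15840, so continue squaring.
x_1 = 8989^2 mod 15841 = 13021.
x_2 = 13021^2 mod 15841 = 218.
x_3 = 218^2 mod 15841 = 1.
x_3 = 1 but x_2 ≠ ±1, a nontrivial square root of 1 — 11 is a witness and 15841 is composite.

yes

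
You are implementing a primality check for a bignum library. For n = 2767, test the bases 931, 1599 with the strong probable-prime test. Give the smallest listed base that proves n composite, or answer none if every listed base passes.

n − 1 = 2766 = 2^1 · 1383, so s = 1 and d = 1383.
Base 931: x_0 = 931^1383 mod 2767 = 1. x_0 = 1, so 931 is not a witness.
Base 1599: x_0 = 1599^1383 mod 2767 = 1. x_0 = 1, so 1599 is not a witness.
No listed base is a witness for 2767.

none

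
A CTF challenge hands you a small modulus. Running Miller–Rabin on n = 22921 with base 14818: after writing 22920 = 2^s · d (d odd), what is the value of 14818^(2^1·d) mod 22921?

7256

n − 1 = 22920 = 2^3 · 2865, so s = 3 and d = 2865.
x_0 = 14818^2865 mod 22921 = 6710.
x_1 = 6710^2 mod 22921 = 7256.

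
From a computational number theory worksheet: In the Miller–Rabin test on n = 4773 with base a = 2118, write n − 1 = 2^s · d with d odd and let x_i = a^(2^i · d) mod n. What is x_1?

1896

n − 1 = 4772 = 2^2 · 1193, so s = 2 and d = 1193.
Repeated squaring mod 4773: 2118^1 ≡ 2118, 2118^2 ≡ 4077, 2118^4 ≡ 2343, 2118^8 ≡ 699, 2118^16 ≡ 1755, 2118^32 ≡ 1440, 2118^64 ≡ 2118, 2118^128 ≡ 4077, 2118^256 ≡ 2343, 2118^512 ≡ 699, 2118^1024 ≡ 1755.
1193 = 1024 + 128 + 32 + 8 + 1, so 2118^1193 ≡ 1755·4077·1440·699·2118 ≡ 3438 (mod 4773).
x_0 = 3438.
x_1 = 3438^2 mod 4773 = 1896.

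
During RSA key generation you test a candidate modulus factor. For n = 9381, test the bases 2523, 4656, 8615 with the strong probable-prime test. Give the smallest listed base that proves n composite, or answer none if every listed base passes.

n − 1 = 9380 = 2^2 · 2345, so s = 2 and d = 2345.
Base 2523: x_0 = 2523^2345 mod 9381 = 7923. x_0 is neither 1 nor 9380, so continue squaring. x_1 = 7923^2 mod 9381 = 5658. Reached i = s−1 = 1 without hitting −1: 2523 is a Miller–Rabin witness and 9381 is composite.
Base 4656: x_0 = 4656^2345 mod 9381 = 6876. x_0 is neither 1 nor 9380, so continue squaring. x_1 = 6876^2 mod 9381 = 8517. Reached i = s−1 = 1 without hitting −1: 4656 is a Miller–Rabin witness and 9381 is composite.
Base 8615: x_0 = 8615^2345 mod 9381 = 6668. x_0 is neither 1 nor 9380, so continue squaring. x_1 = 6668^2 mod 9381 = 5665. Reached i = s−1 = 1 without hitting −1: 8615 is a Miller–Rabin witness and 9381 is composite.
The smallest witness among the given bases is 2523.

2523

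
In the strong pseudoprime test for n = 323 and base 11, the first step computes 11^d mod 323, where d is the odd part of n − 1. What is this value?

n − 1 = 322 = 2^1 · 161, so s = 1 and d = 161.
By repeated squaring, 11^161 ≡ 45 (mod 323).

45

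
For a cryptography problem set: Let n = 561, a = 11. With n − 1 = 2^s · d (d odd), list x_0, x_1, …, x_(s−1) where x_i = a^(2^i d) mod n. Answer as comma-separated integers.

209, 484, 319, 220

n − 1 = 560 = 2^4 · 35, so s = 4 and d = 35.
x_0 = 11^35 mod 561 = 209.
x_1 = 209^2 mod 561 = 484.
x_2 = 484^2 mod 561 = 319.
x_3 = 319^2 mod 561 = 220.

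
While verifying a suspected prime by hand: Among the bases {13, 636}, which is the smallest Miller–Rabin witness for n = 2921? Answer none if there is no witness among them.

13

n − 1 = 2920 = 2^3 · 365, so s = 3 and d = 365.
Base 13: x_0 = 13^365 mod 2921 = 652. x_0 is neither 1 nor 2920, so continue squaring. x_1 = 652^2 mod 2921 = 1559. x_2 = 1559^2 mod 2921 = 209. Reached i = s−1 = 2 without hitting −1: 13 is a Miller–Rabin witness and 2921 is composite.
Base 636: x_0 = 636^365 mod 2921 = 1017. x_0 is neither 1 nor 2920, so continue squaring. x_1 = 1017^2 mod 2921 = 255. x_2 = 255^2 mod 2921 = 763. Reached i = s−1 = 2 without hitting −1: 636 is a Miller–Rabin witness and 2921 is composite.
The smallest witness among the given bases is 13.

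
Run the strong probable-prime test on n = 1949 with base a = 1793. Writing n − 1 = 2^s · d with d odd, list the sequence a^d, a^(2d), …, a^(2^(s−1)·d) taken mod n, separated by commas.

n − 1 = 1948 = 2^2 · 487, so s = 2 and d = 487.
x_0 = 1793^487 mod 1949 = 1360.
x_1 = 1360^2 mod 1949 = 1948.

1360, 1948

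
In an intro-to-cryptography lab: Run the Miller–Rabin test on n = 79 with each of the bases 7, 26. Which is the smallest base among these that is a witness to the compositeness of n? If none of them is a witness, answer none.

n − 1 = 78 = 2^1 · 39, so s = 1 and d = 39.
Base 7: x_0 = 7^39 mod 79 = 78. x_0 = 78 ≡ −1, so 7 is not a witness.
Base 26: x_0 = 26^39 mod 79 = 1. x_0 = 1, so 26 is not a witness.
No listed base is a witness for 79.

none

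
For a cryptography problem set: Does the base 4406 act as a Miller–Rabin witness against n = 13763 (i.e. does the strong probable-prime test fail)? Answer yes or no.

no

n − 1 = 13762 = 2^1 · 6881, so s = 1 and d = 6881.
By repeated squaring, 4406^6881 ≡ 1 (mod 13763).
x_0 = 4406^6881 mod 13763 = 1.
x_0 = 1, so 4406 is not a witness.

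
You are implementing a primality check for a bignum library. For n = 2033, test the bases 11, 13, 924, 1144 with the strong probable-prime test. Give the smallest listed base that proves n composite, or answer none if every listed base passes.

n − 1 = 2032 = 2^4 · 127, so s = 4 and d = 127.
Base 11: x_0 = 11^127 mod 2033 = 144. x_0 is neither 1 nor 2032, so continue squaring. x_1 = 144^2 mod 2033 = 406. x_2 = 406^2 mod 2033 = 163. x_3 = 163^2 mod 2033 = 140. Reached i = s−1 = 3 without hitting −1: 11 is a Miller–Rabin witness and 2033 is composite.
Base 13: x_0 = 13^127 mod 2033 = 1267. x_0 is neither 1 nor 2032, so continue squaring. x_1 = 1267^2 mod 2033 = 1252. x_2 = 1252^2 mod 2033 = 61. x_3 = 61^2 mod 2033 = 1688. Reached i = s−1 = 3 without hitting −1: 13 is a Miller–Rabin witness and 2033 is composite.
Base 924: x_0 = 924^127 mod 2033 = 240. x_0 is neither 1 nor 2032, so continue squaring. x_1 = 240^2 mod 2033 = 676. x_2 = 676^2 mod 2033 = 1584. x_3 = 1584^2 mod 2033 = 334. Reached i = s−1 = 3 without hitting −1: 924 is a Miller–Rabin witness and 2033 is composite.
Base 1144: x_0 = 1144^127 mod 2033 = 384. x_0 is neither 1 nor 2032, so continue squaring. x_1 = 384^2 mod 2033 = 1080. x_2 = 1080^2 mod 2033 = 1491. x_3 = 1491^2 mod 2033 = 1012. Reached i = s−1 = 3 without hitting −1: 1144 is a Miller–Rabin witness and 2033 is composite.
The smallest witness among the given bases is 11.

11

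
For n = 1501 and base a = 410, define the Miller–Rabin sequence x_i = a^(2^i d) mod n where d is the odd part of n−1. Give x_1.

n − 1 = 1500 = 2^2 · 375, so s = 2 and d = 375.
By repeated squaring, 410^375 ≡ 191 (mod 1501).
x_0 = 191.
x_1 = 191^2 mod 1501 = 457.

457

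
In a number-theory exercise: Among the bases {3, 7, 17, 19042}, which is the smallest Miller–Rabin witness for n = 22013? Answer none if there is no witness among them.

n − 1 = 22012 = 2^2 · 5503, so s = 2 and d = 5503.
Base 3: x_0 = 3^5503 mod 22013 = 16897. x_0 is neither 1 nor 22012, so continue squaring. x_1 = 16897^2 mod 22013 = 22012. x_1 ≡ −1, so 3 is not a witness.
Base 7: x_0 = 7^5503 mod 22013 = 16897. x_0 is neither 1 nor 22012, so continue squaring. x_1 = 16897^2 mod 22013 = 22012. x_1 ≡ −1, so 7 is not a witness.
Base 17: x_0 = 17^5503 mod 22013 = 22012. x_0 = 22012 ≡ −1, so 17 is not a witness.
Base 19042: x_0 = 19042^5503 mod 22013 = 5116. x_0 is neither 1 nor 22012, so continue squaring. x_1 = 5116^2 mod 22013 = 22012. x_1 ≡ −1, so 19042 is not a witness.
No listed base is a witness for 22013.

none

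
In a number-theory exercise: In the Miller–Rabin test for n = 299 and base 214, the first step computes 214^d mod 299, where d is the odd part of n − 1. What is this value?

249

n − 1 = 298 = 2^1 · 149, so s = 1 and d = 149.
Repeated squaring mod 299: 214^1 ≡ 214, 214^2 ≡ 49, 214^4 ≡ 9, 214^8 ≡ 81, 214^16 ≡ 282, 214^32 ≡ 289, 214^64 ≡ 100, 214^128 ≡ 133.
149 = 128 + 16 + 4 + 1, so 214^149 ≡ 133·282·9·214 ≡ 249 (mod 299).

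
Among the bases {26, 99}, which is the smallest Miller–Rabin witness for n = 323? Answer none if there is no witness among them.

26

n − 1 = 322 = 2^1 · 161, so s = 1 and d = 161.
Base 26: x_0 = 26^161 mod 323 = 315. x_0 ∉ {1, 322} and s = 1, so 26 is a Miller–Rabin witness and 323 is composite.
Base 99: x_0 = 99^161 mod 323 = 252. x_0 ∉ {1, 322} and s = 1, so 99 is a Miller–Rabin witness and 323 is composite.
The smallest witness among the given bases is 26.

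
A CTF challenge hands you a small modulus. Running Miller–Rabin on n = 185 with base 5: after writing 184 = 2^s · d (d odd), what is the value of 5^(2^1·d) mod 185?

30

n − 1 = 184 = 2^3 · 23, so s = 3 and d = 23.
x_0 = 5^23 mod 185 = 20.
x_1 = 20^2 mod 185 = 30.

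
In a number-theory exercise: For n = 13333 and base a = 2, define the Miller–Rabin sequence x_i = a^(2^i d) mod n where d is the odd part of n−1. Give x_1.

n − 1 = 13332 = 2^2 · 3333, so s = 2 and d = 3333.
Repeated squaring mod 13333: 2^1 ≡ 2, 2^2 ≡ 4, 2^4 ≡ 16, 2^8 ≡ 256, 2^16 ≡ 12204, 2^32 ≡ 8006, 2^64 ≡ 4305, 2^128 ≡ 155, 2^256 ≡ 10692, 2^512 ≡ 1722, 2^1024 ≡ 5358, 2^2048 ≡ 2215.
3333 = 2048 + 1024 + 256 + 4 + 1, so 2^3333 ≡ 2215·5358·10692·16·2 ≡ 4086 (mod 13333).
x_0 = 4086.
x_1 = 4086^2 mod 13333 = 2480.

2480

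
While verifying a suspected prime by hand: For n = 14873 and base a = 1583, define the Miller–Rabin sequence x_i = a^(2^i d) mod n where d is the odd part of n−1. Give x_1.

1517

n − 1 = 14872 = 2^3 · 1859, so s = 3 and d = 1859.
Repeated squaring mod 14873: 1583^1 ≡ 1583, 1583^2 ≡ 7225, 1583^4 ≡ 11268, 1583^8 ≡ 11896, 1583^16 ≡ 13094, 1583^32 ≡ 11765, 1583^64 ≡ 7087, 1583^128 ≡ 14321, 1583^256 ≡ 7244, 1583^512 ≡ 3592, 1583^1024 ≡ 7573.
1859 = 1024 + 512 + 256 + 64 + 2 + 1, so 1583^1859 ≡ 7573·3592·7244·7087·7225·1583 ≡ 12124 (mod 14873).
x_0 = 12124.
x_1 = 12124^2 mod 14873 = 1517.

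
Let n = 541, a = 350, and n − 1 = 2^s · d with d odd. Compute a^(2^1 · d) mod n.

540

n − 1 = 540 = 2^2 · 135, so s = 2 and d = 135.
x_0 = 350^135 mod 541 = 489.
x_1 = 489^2 mod 541 = 540.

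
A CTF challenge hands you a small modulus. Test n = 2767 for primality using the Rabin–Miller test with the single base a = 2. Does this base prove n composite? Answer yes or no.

n − 1 = 2766 = 2^1 · 1383, so s = 1 and d = 1383.
x_0 = 2^1383 mod 2767 = 1.
x_0 = 1, so 2 is not a witness.

no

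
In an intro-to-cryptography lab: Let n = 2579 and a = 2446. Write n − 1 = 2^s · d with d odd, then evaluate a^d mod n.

n − 1 = 2578 = 2^1 · 1289, so s = 1 and d = 1289.
By repeated squaring, 2446^1289 ≡ 2578 (mod 2579).

2578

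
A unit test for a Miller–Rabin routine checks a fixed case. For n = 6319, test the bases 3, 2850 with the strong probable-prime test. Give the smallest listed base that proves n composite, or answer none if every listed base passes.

3

n − 1 = 6318 = 2^1 · 3159, so s = 1 and d = 3159.
Base 3: x_0 = 3^3159 mod 6319 = 6122. x_0 ∉ {1, 6318} and s = 1, so 3 is a Miller–Rabin witness and 6319 is composite.
Base 2850: x_0 = 2850^3159 mod 6319 = 5967. x_0 ∉ {1, 6318} and s = 1, so 2850 is a Miller–Rabin witness and 6319 is composite.
The smallest witness among the given bases is 3.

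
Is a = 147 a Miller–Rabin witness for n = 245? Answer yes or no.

n − 1 = 244 = 2^2 · 61, so s = 2 and d = 61.
x_0 = 147^61 mod 245 = 147.
x_0 is neither 1 nor 244, so continue squaring.
x_1 = 147^2 mod 245 = 49.
Reached i = s−1 = 1 without hitting −1: 147 is a Miller–Rabin witness and 245 is composite.

yes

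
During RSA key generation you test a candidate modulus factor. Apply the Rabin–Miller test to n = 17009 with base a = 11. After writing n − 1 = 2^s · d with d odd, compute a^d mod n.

n − 1 = 17008 = 2^4 · 1063, so s = 4 and d = 1063.
Repeated squaring mod 17009: 11^1 ≡ 11, 11^2 ≡ 121, 11^4 ≡ 14641, 11^8 ≡ 11463, 11^16 ≡ 5844, 11^32 ≡ 15273, 11^64 ≡ 3103, 11^128 ≡ 1515, 11^256 ≡ 16019, 11^512 ≡ 10587, 11^1024 ≡ 12268.
1063 = 1024 + 32 + 4 + 2 + 1, so 11^1063 ≡ 12268·15273·14641·121·11 ≡ 11758 (mod 17009).

11758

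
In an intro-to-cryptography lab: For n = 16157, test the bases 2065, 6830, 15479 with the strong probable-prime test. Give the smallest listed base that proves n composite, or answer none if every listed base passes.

2065

n − 1 = 16156 = 2^2 · 4039, so s = 2 and d = 4039.
Base 2065: x_0 = 2065^4039 mod 16157 = 2671. x_0 is neither 1 nor 16156, so continue squaring. x_1 = 2671^2 mod 16157 = 9004. Reached i = s−1 = 1 without hitting −1: 2065 is a Miller–Rabin witness and 16157 is composite.
Base 6830: x_0 = 6830^4039 mod 16157 = 3116. x_0 is neither 1 nor 16156, so continue squaring. x_1 = 3116^2 mod 16157 = 15256. Reached i = s−1 = 1 without hitting −1: 6830 is a Miller–Rabin witness and 16157 is composite.
Base 15479: x_0 = 15479^4039 mod 16157 = 9397. x_0 is neither 1 nor 16156, so continue squaring. x_1 = 9397^2 mod 16157 = 5604. Reached i = s−1 = 1 without hitting −1: 15479 is a Miller–Rabin witness and 16157 is composite.
The smallest witness among the given bases is 2065.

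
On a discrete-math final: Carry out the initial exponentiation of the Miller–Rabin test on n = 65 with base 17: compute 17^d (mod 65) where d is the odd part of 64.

n − 1 = 64 = 2^6 · 1, so s = 6 and d = 1.
17^1 mod 65 = 17.

17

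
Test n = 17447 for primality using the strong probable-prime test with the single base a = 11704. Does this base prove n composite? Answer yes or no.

yes

n − 1 = 17446 = 2^1 · 8723, so s = 1 and d = 8723.
x_0 = 11704^8723 mod 17447 = 7151.
x_0 ∉ {1, 17446} and s = 1, so 11704 is a Miller–Rabin witness and 17447 is composite.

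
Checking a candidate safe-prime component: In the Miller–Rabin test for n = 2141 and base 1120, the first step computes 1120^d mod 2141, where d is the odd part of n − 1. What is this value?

1

n − 1 = 2140 = 2^2 · 535, so s = 2 and d = 535.
1120^535 mod 2141 = 1.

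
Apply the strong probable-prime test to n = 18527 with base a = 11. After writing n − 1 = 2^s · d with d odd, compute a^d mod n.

n − 1 = 18526 = 2^1 · 9263, so s = 1 and d = 9263.
11^9263 mod 18527 = 14409.

14409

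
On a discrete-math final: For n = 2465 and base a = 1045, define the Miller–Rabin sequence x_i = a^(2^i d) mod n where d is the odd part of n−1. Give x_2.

n − 1 = 2464 = 2^5 · 77, so s = 5 and d = 77.
Repeated squaring mod 2465: 1045^1 ≡ 1045, 1045^2 ≡ 30, 1045^4 ≡ 900, 1045^8 ≡ 1480, 1045^16 ≡ 1480, 1045^32 ≡ 1480, 1045^64 ≡ 1480.
77 = 64 + 8 + 4 + 1, so 1045^77 ≡ 1480·1480·900·1045 ≡ 1335 (mod 2465).
x_0 = 1335.
x_1 = 1335^2 mod 2465 = 30.
x_2 = 30^2 mod 2465 = 900.

900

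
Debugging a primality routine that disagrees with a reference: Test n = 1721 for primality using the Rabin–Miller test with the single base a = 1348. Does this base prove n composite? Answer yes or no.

no

n − 1 = 1720 = 2^3 · 215, so s = 3 and d = 215.
x_0 = 1348^215 mod 1721 = 473.
x_0 is neither 1 nor 1720, so continue squaring.
x_1 = 473^2 mod 1721 = 1720.
x_1 ≡ −1, so 1348 is not a witness.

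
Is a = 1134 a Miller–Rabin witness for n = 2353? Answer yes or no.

no

n − 1 = 2352 = 2^4 · 147, so s = 4 and d = 147.
Repeated squaring mod 2353: 1134^1 ≡ 1134, 1134^2 ≡ 1218, 1134^4 ≡ 1134, 1134^8 ≡ 1218, 1134^16 ≡ 1134, 1134^32 ≡ 1218, 1134^64 ≡ 1134, 1134^128 ≡ 1218.
147 = 128 + 16 + 2 + 1, so 1134^147 ≡ 1218·1134·1218·1134 ≡ 1 (mod 2353).
x_0 = 1134^147 mod 2353 = 1.
x_0 = 1, so 1134 is not a witness.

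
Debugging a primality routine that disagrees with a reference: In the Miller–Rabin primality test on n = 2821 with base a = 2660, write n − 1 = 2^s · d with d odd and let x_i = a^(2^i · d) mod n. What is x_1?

n − 1 = 2820 = 2^2 · 705, so s = 2 and d = 705.
x_0 = 2660^705 mod 2821 = 931.
x_1 = 931^2 mod 2821 = 714.

714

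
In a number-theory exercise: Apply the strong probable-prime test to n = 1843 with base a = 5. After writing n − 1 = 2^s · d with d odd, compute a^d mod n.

n − 1 = 1842 = 2^1 · 921, so s = 1 and d = 921.
5^921 mod 1843 = 1037.

1037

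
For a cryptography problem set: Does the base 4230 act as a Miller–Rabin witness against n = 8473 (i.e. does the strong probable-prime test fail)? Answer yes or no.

yes

n − 1 = 8472 = 2^3 · 1059, so s = 3 and d = 1059.
x_0 = 4230^1059 mod 8473 = 2933.
x_0 is neither 1 nor 8472, so continue squaring.
x_1 = 2933^2 mod 8473 = 2394.
x_2 = 2394^2 mod 8473 = 3488.
Reached i = s−1 = 2 without hitting −1: 4230 is a Miller–Rabin witness and 8473 is composite.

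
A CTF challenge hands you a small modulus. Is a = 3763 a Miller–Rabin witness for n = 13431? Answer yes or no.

yes

n − 1 = 13430 = 2^1 · 6715, so s = 1 and d = 6715.
x_0 = 3763^6715 mod 13431 = 8647.
x_0 ∉ {1, 13430} and s = 1, so 3763 is a Miller–Rabin witness and 13431 is composite.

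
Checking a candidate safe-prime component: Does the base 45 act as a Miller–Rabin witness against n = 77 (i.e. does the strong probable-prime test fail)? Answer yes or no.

yes

n − 1 = 76 = 2^2 · 19, so s = 2 and d = 19.
x_0 = 45^19 mod 77 = 45.
x_0 is neither 1 nor 76, so continue squaring.
x_1 = 45^2 mod 77 = 23.
Reached i = s−1 = 1 without hitting −1: 45 is a Miller–Rabin witness and 77 is composite.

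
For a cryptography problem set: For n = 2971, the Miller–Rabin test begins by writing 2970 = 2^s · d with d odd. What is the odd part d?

1485

Halving: 2970 → 1485; 1485 is odd.
So 2970 = 2^1 · 1485.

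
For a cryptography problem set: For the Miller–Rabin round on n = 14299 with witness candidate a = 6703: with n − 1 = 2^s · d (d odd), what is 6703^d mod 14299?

4865

n − 1 = 14298 = 2^1 · 7149, so s = 1 and d = 7149.
6703^7149 mod 14299 = 4865.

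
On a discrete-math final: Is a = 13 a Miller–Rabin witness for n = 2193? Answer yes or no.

yes

n − 1 = 2192 = 2^4 · 137, so s = 4 and d = 137.
x_0 = 13^137 mod 2193 = 625.
x_0 is neither 1 nor 2192, so continue squaring.
x_1 = 625^2 mod 2193 = 271.
x_2 = 271^2 mod 2193 = 1072.
x_3 = 1072^2 mod 2193 = 52.
Reached i = s−1 = 3 without hitting −1: 13 is a Miller–Rabin witness and 2193 is composite.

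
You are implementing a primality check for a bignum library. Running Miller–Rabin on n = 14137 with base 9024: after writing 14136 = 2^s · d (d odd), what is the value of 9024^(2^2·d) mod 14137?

10141

n − 1 = 14136 = 2^3 · 1767, so s = 3 and d = 1767.
x_0 = 9024^1767 mod 14137 = 13110.
x_1 = 13110^2 mod 14137 = 8591.
x_2 = 8591^2 mod 14137 = 10141.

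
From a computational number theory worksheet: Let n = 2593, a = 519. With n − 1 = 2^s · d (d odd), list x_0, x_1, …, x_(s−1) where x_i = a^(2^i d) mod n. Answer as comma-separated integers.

n − 1 = 2592 = 2^5 · 81, so s = 5 and d = 81.
x_0 = 519^81 mod 2593 = 1037.
x_1 = 1037^2 mod 2593 = 1867.
x_2 = 1867^2 mod 2593 = 697.
x_3 = 697^2 mod 2593 = 918.
x_4 = 918^2 mod 2593 = 2592.

1037, 1867, 697, 918, 2592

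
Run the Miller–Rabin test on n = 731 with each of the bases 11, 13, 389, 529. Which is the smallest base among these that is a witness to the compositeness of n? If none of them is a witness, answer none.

n − 1 = 730 = 2^1 · 365, so s = 1 and d = 365.
Base 11: x_0 = 11^365 mod 731 = 398. x_0 ∉ {1, 730} and s = 1, so 11 is a Miller–Rabin witness and 731 is composite.
Base 13: x_0 = 13^365 mod 731 = 81. x_0 ∉ {1, 730} and s = 1, so 13 is a Miller–Rabin witness and 731 is composite.
Base 389: x_0 = 389^365 mod 731 = 2. x_0 ∉ {1, 730} and s = 1, so 389 is a Miller–Rabin witness and 731 is composite.
Base 529: x_0 = 529^365 mod 731 = 253. x_0 ∉ {1, 730} and s = 1, so 529 is a Miller–Rabin witness and 731 is composite.
The smallest witness among the given bases is 11.

11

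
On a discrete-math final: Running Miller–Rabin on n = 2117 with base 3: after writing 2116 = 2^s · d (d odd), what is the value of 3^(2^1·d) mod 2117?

n − 1 = 2116 = 2^2 · 529, so s = 2 and d = 529.
By repeated squaring, 3^529 ≡ 1609 (mod 2117).
x_0 = 1609.
x_1 = 1609^2 mod 2117 = 1907.

1907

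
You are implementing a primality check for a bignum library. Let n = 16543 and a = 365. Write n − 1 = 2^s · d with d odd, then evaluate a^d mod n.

n − 1 = 16542 = 2^1 · 8271, so s = 1 and d = 8271.
By repeated squaring, 365^8271 ≡ 2501 (mod 16543).

2501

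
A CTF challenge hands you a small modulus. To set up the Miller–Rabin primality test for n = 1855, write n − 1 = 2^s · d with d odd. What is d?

927

Halving: 1854 → 927; 927 is odd.
So 1854 = 2^1 · 927.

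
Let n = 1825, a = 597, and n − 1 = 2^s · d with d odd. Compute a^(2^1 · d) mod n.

n − 1 = 1824 = 2^5 · 57, so s = 5 and d = 57.
x_0 = 597^57 mod 1825 = 262.
x_1 = 262^2 mod 1825 = 1119.

1119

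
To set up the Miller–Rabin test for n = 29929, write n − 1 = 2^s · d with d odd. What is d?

Halving: 29928 → 14964 → 7482 → 3741; 3741 is odd.
So 29928 = 2^3 · 3741.

3741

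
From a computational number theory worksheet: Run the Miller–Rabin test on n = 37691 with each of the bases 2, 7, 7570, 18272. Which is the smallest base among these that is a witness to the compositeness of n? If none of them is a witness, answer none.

n − 1 = 37690 = 2^1 · 18845, so s = 1 and d = 18845.
Base 2: x_0 = 2^18845 mod 37691 = 37690. x_0 = 37690 ≡ −1, so 2 is not a witness.
Base 7: x_0 = 7^18845 mod 37691 = 1. x_0 = 1, so 7 is not a witness.
Base 7570: x_0 = 7570^18845 mod 37691 = 37690. x_0 = 37690 ≡ −1, so 7570 is not a witness.
Base 18272: x_0 = 18272^18845 mod 37691 = 1. x_0 = 1, so 18272 is not a witness.
No listed base is a witness for 37691.

none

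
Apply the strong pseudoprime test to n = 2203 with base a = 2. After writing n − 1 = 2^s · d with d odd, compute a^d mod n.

n − 1 = 2202 = 2^1 · 1101, so s = 1 and d = 1101.
2^1101 mod 2203 = 2202.

2202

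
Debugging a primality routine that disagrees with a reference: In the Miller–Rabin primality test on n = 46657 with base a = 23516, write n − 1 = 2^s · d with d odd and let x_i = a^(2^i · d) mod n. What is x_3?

n − 1 = 46656 = 2^6 · 729, so s = 6 and d = 729.
Repeated squaring mod 46657: 23516^1 ≡ 23516, 23516^2 ≡ 23492, 23516^4 ≡ 15068, 23516^8 ≡ 11662, 23516^16 ≡ 43746, 23516^32 ≡ 29004, 23516^64 ≡ 6306, 23516^128 ≡ 13872, 23516^256 ≡ 18916, 23516^512 ≡ 2523.
729 = 512 + 128 + 64 + 16 + 8 + 1, so 23516^729 ≡ 2523·13872·6306·43746·11662·23516 ≡ 29340 (mod 46657).
x_0 = 29340.
x_1 = 29340^2 mod 46657 = 13950.
x_2 = 13950^2 mod 46657 = 42810.
x_3 = 42810^2 mod 46657 = 9140.

9140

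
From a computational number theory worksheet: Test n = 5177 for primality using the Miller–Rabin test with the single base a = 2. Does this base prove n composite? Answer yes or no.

n − 1 = 5176 = 2^3 · 647, so s = 3 and d = 647.
Repeated squaring mod 5177: 2^1 ≡ 2, 2^2 ≡ 4, 2^4 ≡ 16, 2^8 ≡ 256, 2^16 ≡ 3412, 2^32 ≡ 3848, 2^64 ≡ 884, 2^128 ≡ 4906, 2^256 ≡ 963, 2^512 ≡ 686.
647 = 512 + 128 + 4 + 2 + 1, so 2^647 ≡ 686·4906·16·4·2 ≡ 2701 (mod 5177).
x_0 = 2^647 mod 5177 = 2701.
x_0 is neither 1 nor 5176, so continue squaring.
x_1 = 2701^2 mod 5177 = 1008.
x_2 = 1008^2 mod 5177 = 1372.
Reached i = s−1 = 2 without hitting −1: 2 is a Miller–Rabin witness and 5177 is composite.

yes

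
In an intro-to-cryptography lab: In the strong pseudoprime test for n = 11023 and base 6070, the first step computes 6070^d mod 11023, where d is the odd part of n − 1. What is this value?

5312

n − 1 = 11022 = 2^1 · 5511, so s = 1 and d = 5511.
6070^5511 mod 11023 = 5312.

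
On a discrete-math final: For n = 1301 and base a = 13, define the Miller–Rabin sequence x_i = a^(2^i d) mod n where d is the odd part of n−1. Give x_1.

n − 1 = 1300 = 2^2 · 325, so s = 2 and d = 325.
x_0 = 13^325 mod 1301 = 1.
x_1 = 1^2 mod 1301 = 1.

1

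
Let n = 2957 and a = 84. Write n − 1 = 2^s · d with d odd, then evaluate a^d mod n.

n − 1 = 2956 = 2^2 · 739, so s = 2 and d = 739.
84^739 mod 2957 = 1.

1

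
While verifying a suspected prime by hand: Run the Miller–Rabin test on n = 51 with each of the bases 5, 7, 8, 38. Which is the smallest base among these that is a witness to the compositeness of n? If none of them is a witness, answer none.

5

n − 1 = 50 = 2^1 · 25, so s = 1 and d = 25.
Base 5: x_0 = 5^25 mod 51 = 29. x_0 ∉ {1, 50} and s = 1, so 5 is a Miller–Rabin witness and 51 is composite.
Base 7: x_0 = 7^25 mod 51 = 10. x_0 ∉ {1, 50} and s = 1, so 7 is a Miller–Rabin witness and 51 is composite.
Base 8: x_0 = 8^25 mod 51 = 8. x_0 ∉ {1, 50} and s = 1, so 8 is a Miller–Rabin witness and 51 is composite.
Base 38: x_0 = 38^25 mod 51 = 38. x_0 ∉ {1, 50} and s = 1, so 38 is a Miller–Rabin witness and 51 is composite.
The smallest witness among the given bases is 5.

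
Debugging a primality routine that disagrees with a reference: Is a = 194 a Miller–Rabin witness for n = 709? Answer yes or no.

n − 1 = 708 = 2^2 · 177, so s = 2 and d = 177.
Repeated squaring mod 709: 194^1 ≡ 194, 194^2 ≡ 59, 194^4 ≡ 645, 194^8 ≡ 551, 194^16 ≡ 149, 194^32 ≡ 222, 194^64 ≡ 363, 194^128 ≡ 604.
177 = 128 + 32 + 16 + 1, so 194^177 ≡ 604·222·149·194 ≡ 708 (mod 709).
x_0 = 194^177 mod 709 = 708.
x_0 = 708 ≡ −1, so 194 is not a witness.

no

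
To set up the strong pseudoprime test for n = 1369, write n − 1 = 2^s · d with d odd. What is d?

171

Halving: 1368 → 684 → 342 → 171; 171 is odd.
So 1368 = 2^3 · 171.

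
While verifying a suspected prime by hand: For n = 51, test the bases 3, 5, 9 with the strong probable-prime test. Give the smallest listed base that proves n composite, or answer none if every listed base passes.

3

n − 1 = 50 = 2^1 · 25, so s = 1 and d = 25.
Base 3: x_0 = 3^25 mod 51 = 48. x_0 ∉ {1, 50} and s = 1, so 3 is a Miller–Rabin witness and 51 is composite.
Base 5: x_0 = 5^25 mod 51 = 29. x_0 ∉ {1, 50} and s = 1, so 5 is a Miller–Rabin witness and 51 is composite.
Base 9: x_0 = 9^25 mod 51 = 9. x_0 ∉ {1, 50} and s = 1, so 9 is a Miller–Rabin witness and 51 is composite.
The smallest witness among the given bases is 3.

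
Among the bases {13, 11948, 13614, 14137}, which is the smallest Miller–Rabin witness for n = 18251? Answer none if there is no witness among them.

none

n − 1 = 18250 = 2^1 · 9125, so s = 1 and d = 9125.
Base 13: x_0 = 13^9125 mod 18251 = 1. x_0 = 1, so 13 is not a witness.
Base 11948: x_0 = 11948^9125 mod 18251 = 18250. x_0 = 18250 ≡ −1, so 11948 is not a witness.
Base 13614: x_0 = 13614^9125 mod 18251 = 18250. x_0 = 18250 ≡ −1, so 13614 is not a witness.
Base 14137: x_0 = 14137^9125 mod 18251 = 18250. x_0 = 18250 ≡ −1, so 14137 is not a witness.
No listed base is a witness for 18251.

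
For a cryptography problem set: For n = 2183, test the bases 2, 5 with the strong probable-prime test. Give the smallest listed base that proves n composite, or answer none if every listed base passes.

2

n − 1 = 2182 = 2^1 · 1091, so s = 1 and d = 1091.
Base 2: x_0 = 2^1091 mod 2183 = 642. x_0 ∉ {1, 2182} and s = 1, so 2 is a Miller–Rabin witness and 2183 is composite.
Base 5: x_0 = 5^1091 mod 2183 = 298. x_0 ∉ {1, 2182} and s = 1, so 5 is a Miller–Rabin witness and 2183 is composite.
The smallest witness among the given bases is 2.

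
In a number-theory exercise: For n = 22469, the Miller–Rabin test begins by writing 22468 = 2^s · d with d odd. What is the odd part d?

Halving: 22468 → 11234 → 5617; 5617 is odd.
So 22468 = 2^2 · 5617.

5617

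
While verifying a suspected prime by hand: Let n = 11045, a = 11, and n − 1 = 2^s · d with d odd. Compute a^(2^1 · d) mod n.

n − 1 = 11044 = 2^2 · 2761, so s = 2 and d = 2761.
Repeated squaring mod 11045: 11^1 ≡ 11, 11^2 ≡ 121, 11^4 ≡ 3596, 11^8 ≡ 8566, 11^16 ≡ 4421, 11^32 ≡ 6636, 11^64 ≡ 81, 11^128 ≡ 6561, 11^256 ≡ 4356, 11^512 ≡ 10471, 11^1024 ≡ 9171, 11^2048 ≡ 10611.
2761 = 2048 + 512 + 128 + 64 + 8 + 1, so 11^2761 ≡ 10611·10471·6561·81·8566·11 ≡ 7531 (mod 11045).
x_0 = 7531.
x_1 = 7531^2 mod 11045 = 10931.

10931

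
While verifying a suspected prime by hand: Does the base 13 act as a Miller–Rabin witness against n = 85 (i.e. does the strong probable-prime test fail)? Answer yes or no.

n − 1 = 84 = 2^2 · 21, so s = 2 and d = 21.
x_0 = 13^21 mod 85 = 13.
x_0 is neither 1 nor 84, so continue squaring.
x_1 = 13^2 mod 85 = 84.
x_1 ≡ −1, so 13 is not a witness.

no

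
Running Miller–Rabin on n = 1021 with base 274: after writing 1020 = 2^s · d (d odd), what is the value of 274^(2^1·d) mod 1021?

n − 1 = 1020 = 2^2 · 255, so s = 2 and d = 255.
x_0 = 274^255 mod 1021 = 1.
x_1 = 1^2 mod 1021 = 1.

1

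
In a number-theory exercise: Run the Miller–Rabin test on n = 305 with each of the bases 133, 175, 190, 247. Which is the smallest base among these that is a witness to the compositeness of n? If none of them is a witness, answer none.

175

n − 1 = 304 = 2^4 · 19, so s = 4 and d = 19.
Base 133: x_0 = 133^19 mod 305 = 172. x_0 is neither 1 nor 304, so continue squaring. x_1 = 172^2 mod 305 = 304. x_1 ≡ −1, so 133 is not a witness.
Base 175: x_0 = 175^19 mod 305 = 160. x_0 is neither 1 nor 304, so continue squaring. x_1 = 160^2 mod 305 = 285. x_2 = 285^2 mod 305 = 95. x_3 = 95^2 mod 305 = 180. Reached i = s−1 = 3 without hitting −1: 175 is a Miller–Rabin witness and 305 is composite.
Base 190: x_0 = 190^19 mod 305 = 120. x_0 is neither 1 nor 304, so continue squaring. x_1 = 120^2 mod 305 = 65. x_2 = 65^2 mod 305 = 260. x_3 = 260^2 mod 305 = 195. Reached i = s−1 = 3 without hitting −1: 190 is a Miller–Rabin witness and 305 is composite.
Base 247: x_0 = 247^19 mod 305 = 163. x_0 is neither 1 nor 304, so continue squaring. x_1 = 163^2 mod 305 = 34. x_2 = 34^2 mod 305 = 241. x_3 = 241^2 mod 305 = 131. Reached i = s−1 = 3 without hitting −1: 247 is a Miller–Rabin witness and 305 is composite.
The smallest witness among the given bases is 175.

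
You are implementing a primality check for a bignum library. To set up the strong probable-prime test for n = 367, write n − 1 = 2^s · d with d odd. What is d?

Halving: 366 → 183; 183 is odd.
So 366 = 2^1 · 183.

183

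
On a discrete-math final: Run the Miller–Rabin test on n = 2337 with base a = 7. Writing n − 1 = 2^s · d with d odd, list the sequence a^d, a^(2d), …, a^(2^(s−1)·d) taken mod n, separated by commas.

1546, 1702, 1261, 961, 406

n − 1 = 2336 = 2^5 · 73, so s = 5 and d = 73.
x_0 = 7^73 mod 2337 = 1546.
x_1 = 1546^2 mod 2337 = 1702.
x_2 = 1702^2 mod 2337 = 1261.
x_3 = 1261^2 mod 2337 = 961.
x_4 = 961^2 mod 2337 = 406.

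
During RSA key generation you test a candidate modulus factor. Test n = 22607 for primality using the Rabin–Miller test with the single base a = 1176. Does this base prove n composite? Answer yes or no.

n − 1 = 22606 = 2^1 · 11303, so s = 1 and d = 11303.
By repeated squaring, 1176^11303 ≡ 6017 (mod 22607).
x_0 = 1176^11303 mod 22607 = 6017.
x_0 ∉ {1, 22606} and s = 1, so 1176 is a Miller–Rabin witness and 22607 is composite.

yes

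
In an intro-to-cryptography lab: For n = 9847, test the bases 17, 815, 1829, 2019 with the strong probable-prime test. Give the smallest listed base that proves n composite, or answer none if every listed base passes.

17

n − 1 = 9846 = 2^1 · 4923, so s = 1 and d = 4923.
Base 17: x_0 = 17^4923 mod 9847 = 3266. x_0 ∉ {1, 9846} and s = 1, so 17 is a Miller–Rabin witness and 9847 is composite.
Base 815: x_0 = 815^4923 mod 9847 = 2154. x_0 ∉ {1, 9846} and s = 1, so 815 is a Miller–Rabin witness and 9847 is composite.
Base 1829: x_0 = 1829^4923 mod 9847 = 2916. x_0 ∉ {1, 9846} and s = 1, so 1829 is a Miller–Rabin witness and 9847 is composite.
Base 2019: x_0 = 2019^4923 mod 9847 = 4648. x_0 ∉ {1, 9846} and s = 1, so 2019 is a Miller–Rabin witness and 9847 is composite.
The smallest witness among the given bases is 17.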